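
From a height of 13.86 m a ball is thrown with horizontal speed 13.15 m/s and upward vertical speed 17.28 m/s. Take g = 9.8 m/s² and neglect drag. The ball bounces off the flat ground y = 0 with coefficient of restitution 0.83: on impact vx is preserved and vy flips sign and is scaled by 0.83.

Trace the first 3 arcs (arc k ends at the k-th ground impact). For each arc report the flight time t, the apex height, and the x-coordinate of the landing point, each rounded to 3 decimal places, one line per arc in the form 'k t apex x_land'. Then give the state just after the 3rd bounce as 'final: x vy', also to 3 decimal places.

1 4.200 29.095 55.230
2 4.045 20.043 108.421
3 3.357 13.808 152.570
final: 152.570 13.654

Arc 1: start y=13.860, vy=17.280 → t=4.200, apex=29.095, x_land=55.230, impact vy=-23.880
  bounce: vy ← 0.83·23.880 = 19.820
Arc 2: start y=0.000, vy=19.820 → t=4.045, apex=20.043, x_land=108.421, impact vy=-19.820
  bounce: vy ← 0.83·19.820 = 16.451
Arc 3: start y=0.000, vy=16.451 → t=3.357, apex=13.808, x_land=152.570, impact vy=-16.451
  bounce: vy ← 0.83·16.451 = 13.654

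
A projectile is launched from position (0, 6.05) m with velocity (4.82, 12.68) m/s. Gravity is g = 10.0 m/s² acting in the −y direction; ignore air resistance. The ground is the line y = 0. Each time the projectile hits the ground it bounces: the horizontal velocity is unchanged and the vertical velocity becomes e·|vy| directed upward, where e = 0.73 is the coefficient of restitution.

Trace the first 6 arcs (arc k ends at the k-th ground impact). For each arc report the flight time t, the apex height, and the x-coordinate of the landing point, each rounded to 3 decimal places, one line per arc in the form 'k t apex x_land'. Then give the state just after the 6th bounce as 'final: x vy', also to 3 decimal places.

Arc 1: start y=6.050, vy=12.680 → t=2.947, apex=14.089, x_land=14.203, impact vy=-16.786
  bounce: vy ← 0.73·16.786 = 12.254
Arc 2: start y=0.000, vy=12.254 → t=2.451, apex=7.508, x_land=26.016, impact vy=-12.254
  bounce: vy ← 0.73·12.254 = 8.945
Arc 3: start y=0.000, vy=8.945 → t=1.789, apex=4.001, x_land=34.639, impact vy=-8.945
  bounce: vy ← 0.73·8.945 = 6.530
Arc 4: start y=0.000, vy=6.530 → t=1.306, apex=2.132, x_land=40.934, impact vy=-6.530
  bounce: vy ← 0.73·6.530 = 4.767
Arc 5: start y=0.000, vy=4.767 → t=0.953, apex=1.136, x_land=45.530, impact vy=-4.767
  bounce: vy ← 0.73·4.767 = 3.480
Arc 6: start y=0.000, vy=3.480 → t=0.696, apex=0.605, x_land=48.884, impact vy=-3.480
  bounce: vy ← 0.73·3.480 = 2.540

1 2.947 14.089 14.203
2 2.451 7.508 26.016
3 1.789 4.001 34.639
4 1.306 2.132 40.934
5 0.953 1.136 45.530
6 0.696 0.605 48.884
final: 48.884 2.540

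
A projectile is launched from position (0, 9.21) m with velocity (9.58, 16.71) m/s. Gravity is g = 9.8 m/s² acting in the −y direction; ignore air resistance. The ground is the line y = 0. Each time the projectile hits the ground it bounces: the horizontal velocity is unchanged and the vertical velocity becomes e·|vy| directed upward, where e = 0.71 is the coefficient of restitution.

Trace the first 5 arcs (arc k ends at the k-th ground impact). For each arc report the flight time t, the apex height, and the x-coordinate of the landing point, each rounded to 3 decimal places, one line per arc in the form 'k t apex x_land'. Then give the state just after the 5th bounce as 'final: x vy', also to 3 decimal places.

Arc 1: start y=9.210, vy=16.710 → t=3.893, apex=23.456, x_land=37.295, impact vy=-21.442
  bounce: vy ← 0.71·21.442 = 15.224
Arc 2: start y=0.000, vy=15.224 → t=3.107, apex=11.824, x_land=67.059, impact vy=-15.224
  bounce: vy ← 0.71·15.224 = 10.809
Arc 3: start y=0.000, vy=10.809 → t=2.206, apex=5.961, x_land=88.191, impact vy=-10.809
  bounce: vy ← 0.71·10.809 = 7.674
Arc 4: start y=0.000, vy=7.674 → t=1.566, apex=3.005, x_land=103.194, impact vy=-7.674
  bounce: vy ← 0.71·7.674 = 5.449
Arc 5: start y=0.000, vy=5.449 → t=1.112, apex=1.515, x_land=113.847, impact vy=-5.449
  bounce: vy ← 0.71·5.449 = 3.869

1 3.893 23.456 37.295
2 3.107 11.824 67.059
3 2.206 5.961 88.191
4 1.566 3.005 103.194
5 1.112 1.515 113.847
final: 113.847 3.869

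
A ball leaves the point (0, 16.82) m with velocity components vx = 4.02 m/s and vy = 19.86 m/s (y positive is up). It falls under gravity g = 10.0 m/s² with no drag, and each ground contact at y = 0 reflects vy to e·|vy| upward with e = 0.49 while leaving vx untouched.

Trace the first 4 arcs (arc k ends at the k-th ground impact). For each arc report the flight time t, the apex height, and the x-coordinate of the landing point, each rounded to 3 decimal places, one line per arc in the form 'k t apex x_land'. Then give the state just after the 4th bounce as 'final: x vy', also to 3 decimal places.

1 4.689 36.541 18.851
2 2.649 8.773 29.501
3 1.298 2.107 34.720
4 0.636 0.506 37.277
final: 37.277 1.558

Arc 1: start y=16.820, vy=19.860 → t=4.689, apex=36.541, x_land=18.851, impact vy=-27.034
  bounce: vy ← 0.49·27.034 = 13.247
Arc 2: start y=0.000, vy=13.247 → t=2.649, apex=8.773, x_land=29.501, impact vy=-13.247
  bounce: vy ← 0.49·13.247 = 6.491
Arc 3: start y=0.000, vy=6.491 → t=1.298, apex=2.107, x_land=34.720, impact vy=-6.491
  bounce: vy ← 0.49·6.491 = 3.180
Arc 4: start y=0.000, vy=3.180 → t=0.636, apex=0.506, x_land=37.277, impact vy=-3.180
  bounce: vy ← 0.49·3.180 = 1.558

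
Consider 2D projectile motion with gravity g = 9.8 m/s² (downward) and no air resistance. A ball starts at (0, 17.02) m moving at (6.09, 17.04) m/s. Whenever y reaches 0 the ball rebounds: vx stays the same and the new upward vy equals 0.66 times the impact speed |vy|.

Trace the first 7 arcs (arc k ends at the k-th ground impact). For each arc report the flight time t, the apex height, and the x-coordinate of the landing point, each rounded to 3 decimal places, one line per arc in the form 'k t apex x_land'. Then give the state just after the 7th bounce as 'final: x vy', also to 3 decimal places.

Arc 1: start y=17.020, vy=17.040 → t=4.288, apex=31.834, x_land=26.112, impact vy=-24.979
  bounce: vy ← 0.66·24.979 = 16.486
Arc 2: start y=0.000, vy=16.486 → t=3.365, apex=13.867, x_land=46.602, impact vy=-16.486
  bounce: vy ← 0.66·16.486 = 10.881
Arc 3: start y=0.000, vy=10.881 → t=2.221, apex=6.040, x_land=60.125, impact vy=-10.881
  bounce: vy ← 0.66·10.881 = 7.181
Arc 4: start y=0.000, vy=7.181 → t=1.466, apex=2.631, x_land=69.051, impact vy=-7.181
  bounce: vy ← 0.66·7.181 = 4.740
Arc 5: start y=0.000, vy=4.740 → t=0.967, apex=1.146, x_land=74.941, impact vy=-4.740
  bounce: vy ← 0.66·4.740 = 3.128
Arc 6: start y=0.000, vy=3.128 → t=0.638, apex=0.499, x_land=78.829, impact vy=-3.128
  bounce: vy ← 0.66·3.128 = 2.065
Arc 7: start y=0.000, vy=2.065 → t=0.421, apex=0.217, x_land=81.395, impact vy=-2.065
  bounce: vy ← 0.66·2.065 = 1.363

1 4.288 31.834 26.112
2 3.365 13.867 46.602
3 2.221 6.040 60.125
4 1.466 2.631 69.051
5 0.967 1.146 74.941
6 0.638 0.499 78.829
7 0.421 0.217 81.395
final: 81.395 1.363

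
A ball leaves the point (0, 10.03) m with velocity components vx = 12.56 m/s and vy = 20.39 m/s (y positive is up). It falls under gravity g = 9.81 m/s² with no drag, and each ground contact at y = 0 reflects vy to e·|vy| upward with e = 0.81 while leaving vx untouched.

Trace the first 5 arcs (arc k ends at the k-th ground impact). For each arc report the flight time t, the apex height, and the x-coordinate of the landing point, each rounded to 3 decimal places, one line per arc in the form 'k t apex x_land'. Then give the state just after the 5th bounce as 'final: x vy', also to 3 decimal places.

1 4.601 31.220 57.793
2 4.087 20.484 109.127
3 3.311 13.439 150.707
4 2.682 8.818 184.388
5 2.172 5.785 211.668
final: 211.668 8.630

Arc 1: start y=10.030, vy=20.390 → t=4.601, apex=31.220, x_land=57.793, impact vy=-24.750
  bounce: vy ← 0.81·24.750 = 20.047
Arc 2: start y=0.000, vy=20.047 → t=4.087, apex=20.484, x_land=109.127, impact vy=-20.047
  bounce: vy ← 0.81·20.047 = 16.238
Arc 3: start y=0.000, vy=16.238 → t=3.311, apex=13.439, x_land=150.707, impact vy=-16.238
  bounce: vy ← 0.81·16.238 = 13.153
Arc 4: start y=0.000, vy=13.153 → t=2.682, apex=8.818, x_land=184.388, impact vy=-13.153
  bounce: vy ← 0.81·13.153 = 10.654
Arc 5: start y=0.000, vy=10.654 → t=2.172, apex=5.785, x_land=211.668, impact vy=-10.654
  bounce: vy ← 0.81·10.654 = 8.630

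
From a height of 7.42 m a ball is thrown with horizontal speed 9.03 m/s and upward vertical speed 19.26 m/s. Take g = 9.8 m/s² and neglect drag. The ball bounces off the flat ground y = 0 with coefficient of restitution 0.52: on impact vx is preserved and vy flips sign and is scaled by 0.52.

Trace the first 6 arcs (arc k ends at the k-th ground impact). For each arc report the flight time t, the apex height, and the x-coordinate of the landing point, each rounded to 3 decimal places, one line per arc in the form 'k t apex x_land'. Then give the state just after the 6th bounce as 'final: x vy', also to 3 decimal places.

1 4.284 26.346 38.685
2 2.412 7.124 60.461
3 1.254 1.926 71.785
4 0.652 0.521 77.673
5 0.339 0.141 80.735
6 0.176 0.038 82.327
final: 82.327 0.449

Arc 1: start y=7.420, vy=19.260 → t=4.284, apex=26.346, x_land=38.685, impact vy=-22.724
  bounce: vy ← 0.52·22.724 = 11.816
Arc 2: start y=0.000, vy=11.816 → t=2.412, apex=7.124, x_land=60.461, impact vy=-11.816
  bounce: vy ← 0.52·11.816 = 6.145
Arc 3: start y=0.000, vy=6.145 → t=1.254, apex=1.926, x_land=71.785, impact vy=-6.145
  bounce: vy ← 0.52·6.145 = 3.195
Arc 4: start y=0.000, vy=3.195 → t=0.652, apex=0.521, x_land=77.673, impact vy=-3.195
  bounce: vy ← 0.52·3.195 = 1.661
Arc 5: start y=0.000, vy=1.661 → t=0.339, apex=0.141, x_land=80.735, impact vy=-1.661
  bounce: vy ← 0.52·1.661 = 0.864
Arc 6: start y=0.000, vy=0.864 → t=0.176, apex=0.038, x_land=82.327, impact vy=-0.864
  bounce: vy ← 0.52·0.864 = 0.449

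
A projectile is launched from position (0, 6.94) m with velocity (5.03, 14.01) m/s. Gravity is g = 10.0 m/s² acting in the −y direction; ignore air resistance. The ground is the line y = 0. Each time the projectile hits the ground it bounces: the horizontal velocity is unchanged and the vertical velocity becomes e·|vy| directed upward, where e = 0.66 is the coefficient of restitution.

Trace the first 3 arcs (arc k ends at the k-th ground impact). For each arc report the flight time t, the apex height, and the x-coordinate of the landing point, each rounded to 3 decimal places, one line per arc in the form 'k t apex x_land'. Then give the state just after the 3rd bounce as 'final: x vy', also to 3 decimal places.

1 3.232 16.754 16.255
2 2.416 7.298 28.408
3 1.595 3.179 36.430
final: 36.430 5.263

Arc 1: start y=6.940, vy=14.010 → t=3.232, apex=16.754, x_land=16.255, impact vy=-18.305
  bounce: vy ← 0.66·18.305 = 12.081
Arc 2: start y=0.000, vy=12.081 → t=2.416, apex=7.298, x_land=28.408, impact vy=-12.081
  bounce: vy ← 0.66·12.081 = 7.974
Arc 3: start y=0.000, vy=7.974 → t=1.595, apex=3.179, x_land=36.430, impact vy=-7.974
  bounce: vy ← 0.66·7.974 = 5.263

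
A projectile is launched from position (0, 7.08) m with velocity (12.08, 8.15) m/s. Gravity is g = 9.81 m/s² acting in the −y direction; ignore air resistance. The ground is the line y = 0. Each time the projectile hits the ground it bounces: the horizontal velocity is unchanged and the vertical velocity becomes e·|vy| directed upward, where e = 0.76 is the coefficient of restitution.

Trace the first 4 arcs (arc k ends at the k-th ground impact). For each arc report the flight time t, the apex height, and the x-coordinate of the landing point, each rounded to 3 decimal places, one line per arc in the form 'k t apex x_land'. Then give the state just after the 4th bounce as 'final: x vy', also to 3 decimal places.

Arc 1: start y=7.080, vy=8.150 → t=2.291, apex=10.465, x_land=27.681, impact vy=-14.329
  bounce: vy ← 0.76·14.329 = 10.890
Arc 2: start y=0.000, vy=10.890 → t=2.220, apex=6.045, x_land=54.502, impact vy=-10.890
  bounce: vy ← 0.76·10.890 = 8.277
Arc 3: start y=0.000, vy=8.277 → t=1.687, apex=3.492, x_land=74.885, impact vy=-8.277
  bounce: vy ← 0.76·8.277 = 6.290
Arc 4: start y=0.000, vy=6.290 → t=1.282, apex=2.017, x_land=90.377, impact vy=-6.290
  bounce: vy ← 0.76·6.290 = 4.781

1 2.291 10.465 27.681
2 2.220 6.045 54.502
3 1.687 3.492 74.885
4 1.282 2.017 90.377
final: 90.377 4.781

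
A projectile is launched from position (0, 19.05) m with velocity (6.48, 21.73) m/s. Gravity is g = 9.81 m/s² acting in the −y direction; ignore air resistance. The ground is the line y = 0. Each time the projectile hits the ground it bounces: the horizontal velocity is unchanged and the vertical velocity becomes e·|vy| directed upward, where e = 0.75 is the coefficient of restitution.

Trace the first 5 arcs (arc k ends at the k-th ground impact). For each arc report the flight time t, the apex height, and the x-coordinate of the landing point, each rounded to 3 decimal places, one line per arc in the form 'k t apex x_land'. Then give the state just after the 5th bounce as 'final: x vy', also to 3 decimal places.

Arc 1: start y=19.050, vy=21.730 → t=5.180, apex=43.117, x_land=33.566, impact vy=-29.085
  bounce: vy ← 0.75·29.085 = 21.814
Arc 2: start y=0.000, vy=21.814 → t=4.447, apex=24.253, x_land=62.385, impact vy=-21.814
  bounce: vy ← 0.75·21.814 = 16.360
Arc 3: start y=0.000, vy=16.360 → t=3.335, apex=13.642, x_land=83.998, impact vy=-16.360
  bounce: vy ← 0.75·16.360 = 12.270
Arc 4: start y=0.000, vy=12.270 → t=2.502, apex=7.674, x_land=100.209, impact vy=-12.270
  bounce: vy ← 0.75·12.270 = 9.203
Arc 5: start y=0.000, vy=9.203 → t=1.876, apex=4.317, x_land=112.367, impact vy=-9.203
  bounce: vy ← 0.75·9.203 = 6.902

1 5.180 43.117 33.566
2 4.447 24.253 62.385
3 3.335 13.642 83.998
4 2.502 7.674 100.209
5 1.876 4.317 112.367
final: 112.367 6.902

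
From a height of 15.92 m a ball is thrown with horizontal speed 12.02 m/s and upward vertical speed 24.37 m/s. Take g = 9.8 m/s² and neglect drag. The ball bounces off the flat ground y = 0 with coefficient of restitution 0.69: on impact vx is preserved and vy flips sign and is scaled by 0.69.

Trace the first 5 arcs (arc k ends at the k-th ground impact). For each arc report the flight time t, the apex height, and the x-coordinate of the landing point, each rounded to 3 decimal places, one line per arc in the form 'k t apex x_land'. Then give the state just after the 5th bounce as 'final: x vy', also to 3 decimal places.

1 5.558 46.221 66.807
2 4.238 22.006 117.753
3 2.924 10.477 152.905
4 2.018 4.988 177.160
5 1.392 2.375 193.896
final: 193.896 4.708

Arc 1: start y=15.920, vy=24.370 → t=5.558, apex=46.221, x_land=66.807, impact vy=-30.099
  bounce: vy ← 0.69·30.099 = 20.768
Arc 2: start y=0.000, vy=20.768 → t=4.238, apex=22.006, x_land=117.753, impact vy=-20.768
  bounce: vy ← 0.69·20.768 = 14.330
Arc 3: start y=0.000, vy=14.330 → t=2.924, apex=10.477, x_land=152.905, impact vy=-14.330
  bounce: vy ← 0.69·14.330 = 9.888
Arc 4: start y=0.000, vy=9.888 → t=2.018, apex=4.988, x_land=177.160, impact vy=-9.888
  bounce: vy ← 0.69·9.888 = 6.822
Arc 5: start y=0.000, vy=6.822 → t=1.392, apex=2.375, x_land=193.896, impact vy=-6.822
  bounce: vy ← 0.69·6.822 = 4.708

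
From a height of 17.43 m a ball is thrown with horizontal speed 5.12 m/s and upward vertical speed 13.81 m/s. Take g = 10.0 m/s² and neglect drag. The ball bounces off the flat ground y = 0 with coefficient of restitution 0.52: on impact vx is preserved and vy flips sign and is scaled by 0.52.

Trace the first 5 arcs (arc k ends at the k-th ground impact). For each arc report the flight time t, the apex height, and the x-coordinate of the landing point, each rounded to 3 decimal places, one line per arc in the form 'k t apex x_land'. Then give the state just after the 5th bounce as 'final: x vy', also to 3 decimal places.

1 3.703 26.966 18.961
2 2.415 7.292 31.327
3 1.256 1.972 37.757
4 0.653 0.533 41.101
5 0.340 0.144 42.840
final: 42.840 0.883

Arc 1: start y=17.430, vy=13.810 → t=3.703, apex=26.966, x_land=18.961, impact vy=-23.223
  bounce: vy ← 0.52·23.223 = 12.076
Arc 2: start y=0.000, vy=12.076 → t=2.415, apex=7.292, x_land=31.327, impact vy=-12.076
  bounce: vy ← 0.52·12.076 = 6.280
Arc 3: start y=0.000, vy=6.280 → t=1.256, apex=1.972, x_land=37.757, impact vy=-6.280
  bounce: vy ← 0.52·6.280 = 3.265
Arc 4: start y=0.000, vy=3.265 → t=0.653, apex=0.533, x_land=41.101, impact vy=-3.265
  bounce: vy ← 0.52·3.265 = 1.698
Arc 5: start y=0.000, vy=1.698 → t=0.340, apex=0.144, x_land=42.840, impact vy=-1.698
  bounce: vy ← 0.52·1.698 = 0.883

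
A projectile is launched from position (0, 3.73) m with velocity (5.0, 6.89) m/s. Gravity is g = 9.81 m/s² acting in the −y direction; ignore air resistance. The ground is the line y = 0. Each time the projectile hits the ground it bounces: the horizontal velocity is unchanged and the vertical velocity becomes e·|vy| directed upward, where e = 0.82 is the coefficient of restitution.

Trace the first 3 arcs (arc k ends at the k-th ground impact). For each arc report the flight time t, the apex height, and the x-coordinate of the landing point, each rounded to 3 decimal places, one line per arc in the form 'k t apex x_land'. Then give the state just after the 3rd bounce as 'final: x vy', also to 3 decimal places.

1 1.822 6.150 9.110
2 1.836 4.135 18.292
3 1.506 2.780 25.821
final: 25.821 6.056

Arc 1: start y=3.730, vy=6.890 → t=1.822, apex=6.150, x_land=9.110, impact vy=-10.984
  bounce: vy ← 0.82·10.984 = 9.007
Arc 2: start y=0.000, vy=9.007 → t=1.836, apex=4.135, x_land=18.292, impact vy=-9.007
  bounce: vy ← 0.82·9.007 = 7.386
Arc 3: start y=0.000, vy=7.386 → t=1.506, apex=2.780, x_land=25.821, impact vy=-7.386
  bounce: vy ← 0.82·7.386 = 6.056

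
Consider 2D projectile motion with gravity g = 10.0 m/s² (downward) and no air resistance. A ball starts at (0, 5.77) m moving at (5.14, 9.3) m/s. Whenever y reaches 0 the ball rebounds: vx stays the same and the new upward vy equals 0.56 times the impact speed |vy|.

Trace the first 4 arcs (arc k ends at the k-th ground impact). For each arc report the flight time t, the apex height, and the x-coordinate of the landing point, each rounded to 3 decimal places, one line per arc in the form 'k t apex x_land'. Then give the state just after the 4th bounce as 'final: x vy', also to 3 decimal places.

Arc 1: start y=5.770, vy=9.300 → t=2.351, apex=10.095, x_land=12.084, impact vy=-14.209
  bounce: vy ← 0.56·14.209 = 7.957
Arc 2: start y=0.000, vy=7.957 → t=1.591, apex=3.166, x_land=20.263, impact vy=-7.957
  bounce: vy ← 0.56·7.957 = 4.456
Arc 3: start y=0.000, vy=4.456 → t=0.891, apex=0.993, x_land=24.844, impact vy=-4.456
  bounce: vy ← 0.56·4.456 = 2.495
Arc 4: start y=0.000, vy=2.495 → t=0.499, apex=0.311, x_land=27.409, impact vy=-2.495
  bounce: vy ← 0.56·2.495 = 1.397

1 2.351 10.095 12.084
2 1.591 3.166 20.263
3 0.891 0.993 24.844
4 0.499 0.311 27.409
final: 27.409 1.397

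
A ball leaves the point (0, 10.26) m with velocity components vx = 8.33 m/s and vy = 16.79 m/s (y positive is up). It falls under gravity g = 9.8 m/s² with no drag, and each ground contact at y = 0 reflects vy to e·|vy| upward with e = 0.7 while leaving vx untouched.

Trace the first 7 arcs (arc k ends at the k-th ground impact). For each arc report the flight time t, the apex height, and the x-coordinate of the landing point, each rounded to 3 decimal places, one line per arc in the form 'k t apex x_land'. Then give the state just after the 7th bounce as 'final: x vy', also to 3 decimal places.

1 3.956 24.643 32.952
2 3.140 12.075 59.105
3 2.198 5.917 77.412
4 1.538 2.899 90.227
5 1.077 1.421 99.198
6 0.754 0.696 105.477
7 0.528 0.341 109.872
final: 109.872 1.810

Arc 1: start y=10.260, vy=16.790 → t=3.956, apex=24.643, x_land=32.952, impact vy=-21.977
  bounce: vy ← 0.7·21.977 = 15.384
Arc 2: start y=0.000, vy=15.384 → t=3.140, apex=12.075, x_land=59.105, impact vy=-15.384
  bounce: vy ← 0.7·15.384 = 10.769
Arc 3: start y=0.000, vy=10.769 → t=2.198, apex=5.917, x_land=77.412, impact vy=-10.769
  bounce: vy ← 0.7·10.769 = 7.538
Arc 4: start y=0.000, vy=7.538 → t=1.538, apex=2.899, x_land=90.227, impact vy=-7.538
  bounce: vy ← 0.7·7.538 = 5.277
Arc 5: start y=0.000, vy=5.277 → t=1.077, apex=1.421, x_land=99.198, impact vy=-5.277
  bounce: vy ← 0.7·5.277 = 3.694
Arc 6: start y=0.000, vy=3.694 → t=0.754, apex=0.696, x_land=105.477, impact vy=-3.694
  bounce: vy ← 0.7·3.694 = 2.586
Arc 7: start y=0.000, vy=2.586 → t=0.528, apex=0.341, x_land=109.872, impact vy=-2.586
  bounce: vy ← 0.7·2.586 = 1.810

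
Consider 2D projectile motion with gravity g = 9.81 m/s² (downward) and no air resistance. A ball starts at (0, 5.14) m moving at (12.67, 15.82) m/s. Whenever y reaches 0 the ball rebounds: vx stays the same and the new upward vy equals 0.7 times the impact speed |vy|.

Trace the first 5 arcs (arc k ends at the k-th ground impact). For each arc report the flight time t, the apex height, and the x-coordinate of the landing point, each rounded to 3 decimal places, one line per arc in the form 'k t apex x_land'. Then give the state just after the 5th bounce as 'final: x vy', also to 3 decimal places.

Arc 1: start y=5.140, vy=15.820 → t=3.523, apex=17.896, x_land=44.633, impact vy=-18.738
  bounce: vy ← 0.7·18.738 = 13.117
Arc 2: start y=0.000, vy=13.117 → t=2.674, apex=8.769, x_land=78.515, impact vy=-13.117
  bounce: vy ← 0.7·13.117 = 9.182
Arc 3: start y=0.000, vy=9.182 → t=1.872, apex=4.297, x_land=102.232, impact vy=-9.182
  bounce: vy ← 0.7·9.182 = 6.427
Arc 4: start y=0.000, vy=6.427 → t=1.310, apex=2.105, x_land=118.834, impact vy=-6.427
  bounce: vy ← 0.7·6.427 = 4.499
Arc 5: start y=0.000, vy=4.499 → t=0.917, apex=1.032, x_land=130.455, impact vy=-4.499
  bounce: vy ← 0.7·4.499 = 3.149

1 3.523 17.896 44.633
2 2.674 8.769 78.515
3 1.872 4.297 102.232
4 1.310 2.105 118.834
5 0.917 1.032 130.455
final: 130.455 3.149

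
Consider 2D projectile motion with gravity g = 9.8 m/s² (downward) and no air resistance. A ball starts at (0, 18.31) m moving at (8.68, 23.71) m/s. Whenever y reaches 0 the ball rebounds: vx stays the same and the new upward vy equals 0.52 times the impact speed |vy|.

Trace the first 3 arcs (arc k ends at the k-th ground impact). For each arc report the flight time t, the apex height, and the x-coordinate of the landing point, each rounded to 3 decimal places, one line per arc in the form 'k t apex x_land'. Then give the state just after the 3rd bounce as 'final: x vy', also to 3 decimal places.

Arc 1: start y=18.310, vy=23.710 → t=5.516, apex=46.992, x_land=47.881, impact vy=-30.349
  bounce: vy ← 0.52·30.349 = 15.781
Arc 2: start y=0.000, vy=15.781 → t=3.221, apex=12.707, x_land=75.836, impact vy=-15.781
  bounce: vy ← 0.52·15.781 = 8.206
Arc 3: start y=0.000, vy=8.206 → t=1.675, apex=3.436, x_land=90.373, impact vy=-8.206
  bounce: vy ← 0.52·8.206 = 4.267

1 5.516 46.992 47.881
2 3.221 12.707 75.836
3 1.675 3.436 90.373
final: 90.373 4.267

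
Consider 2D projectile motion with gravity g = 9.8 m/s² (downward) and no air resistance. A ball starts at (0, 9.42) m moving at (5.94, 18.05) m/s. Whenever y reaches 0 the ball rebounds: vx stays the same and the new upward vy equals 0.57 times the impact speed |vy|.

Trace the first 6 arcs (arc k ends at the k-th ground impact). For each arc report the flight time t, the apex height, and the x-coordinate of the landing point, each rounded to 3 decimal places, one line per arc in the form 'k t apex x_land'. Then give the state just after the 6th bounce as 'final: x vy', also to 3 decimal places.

Arc 1: start y=9.420, vy=18.050 → t=4.147, apex=26.043, x_land=24.635, impact vy=-22.593
  bounce: vy ← 0.57·22.593 = 12.878
Arc 2: start y=0.000, vy=12.878 → t=2.628, apex=8.461, x_land=40.246, impact vy=-12.878
  bounce: vy ← 0.57·12.878 = 7.340
Arc 3: start y=0.000, vy=7.340 → t=1.498, apex=2.749, x_land=49.144, impact vy=-7.340
  bounce: vy ← 0.57·7.340 = 4.184
Arc 4: start y=0.000, vy=4.184 → t=0.854, apex=0.893, x_land=54.216, impact vy=-4.184
  bounce: vy ← 0.57·4.184 = 2.385
Arc 5: start y=0.000, vy=2.385 → t=0.487, apex=0.290, x_land=57.107, impact vy=-2.385
  bounce: vy ← 0.57·2.385 = 1.359
Arc 6: start y=0.000, vy=1.359 → t=0.277, apex=0.094, x_land=58.755, impact vy=-1.359
  bounce: vy ← 0.57·1.359 = 0.775

1 4.147 26.043 24.635
2 2.628 8.461 40.246
3 1.498 2.749 49.144
4 0.854 0.893 54.216
5 0.487 0.290 57.107
6 0.277 0.094 58.755
final: 58.755 0.775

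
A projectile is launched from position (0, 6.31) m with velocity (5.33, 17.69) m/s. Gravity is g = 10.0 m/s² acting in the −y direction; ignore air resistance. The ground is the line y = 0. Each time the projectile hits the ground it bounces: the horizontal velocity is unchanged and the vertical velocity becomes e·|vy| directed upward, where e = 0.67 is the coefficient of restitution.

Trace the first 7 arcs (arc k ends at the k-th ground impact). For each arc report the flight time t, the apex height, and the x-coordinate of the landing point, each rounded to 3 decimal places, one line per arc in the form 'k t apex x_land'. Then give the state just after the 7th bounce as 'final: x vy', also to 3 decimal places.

1 3.865 21.957 20.598
2 2.808 9.856 35.565
3 1.881 4.425 45.593
4 1.261 1.986 52.311
5 0.845 0.892 56.813
6 0.566 0.400 59.829
7 0.379 0.180 61.850
final: 61.850 1.270

Arc 1: start y=6.310, vy=17.690 → t=3.865, apex=21.957, x_land=20.598, impact vy=-20.956
  bounce: vy ← 0.67·20.956 = 14.040
Arc 2: start y=0.000, vy=14.040 → t=2.808, apex=9.856, x_land=35.565, impact vy=-14.040
  bounce: vy ← 0.67·14.040 = 9.407
Arc 3: start y=0.000, vy=9.407 → t=1.881, apex=4.425, x_land=45.593, impact vy=-9.407
  bounce: vy ← 0.67·9.407 = 6.303
Arc 4: start y=0.000, vy=6.303 → t=1.261, apex=1.986, x_land=52.311, impact vy=-6.303
  bounce: vy ← 0.67·6.303 = 4.223
Arc 5: start y=0.000, vy=4.223 → t=0.845, apex=0.892, x_land=56.813, impact vy=-4.223
  bounce: vy ← 0.67·4.223 = 2.829
Arc 6: start y=0.000, vy=2.829 → t=0.566, apex=0.400, x_land=59.829, impact vy=-2.829
  bounce: vy ← 0.67·2.829 = 1.896
Arc 7: start y=0.000, vy=1.896 → t=0.379, apex=0.180, x_land=61.850, impact vy=-1.896
  bounce: vy ← 0.67·1.896 = 1.270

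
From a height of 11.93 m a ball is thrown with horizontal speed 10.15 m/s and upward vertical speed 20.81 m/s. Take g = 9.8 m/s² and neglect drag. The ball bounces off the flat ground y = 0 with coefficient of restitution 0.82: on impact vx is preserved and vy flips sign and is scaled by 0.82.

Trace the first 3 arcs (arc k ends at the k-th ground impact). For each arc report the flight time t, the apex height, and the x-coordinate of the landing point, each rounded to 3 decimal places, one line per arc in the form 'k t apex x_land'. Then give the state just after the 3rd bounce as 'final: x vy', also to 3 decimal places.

Arc 1: start y=11.930, vy=20.810 → t=4.759, apex=34.025, x_land=48.300, impact vy=-25.824
  bounce: vy ← 0.82·25.824 = 21.176
Arc 2: start y=0.000, vy=21.176 → t=4.322, apex=22.878, x_land=92.164, impact vy=-21.176
  bounce: vy ← 0.82·21.176 = 17.364
Arc 3: start y=0.000, vy=17.364 → t=3.544, apex=15.383, x_land=128.132, impact vy=-17.364
  bounce: vy ← 0.82·17.364 = 14.239

1 4.759 34.025 48.300
2 4.322 22.878 92.164
3 3.544 15.383 128.132
final: 128.132 14.239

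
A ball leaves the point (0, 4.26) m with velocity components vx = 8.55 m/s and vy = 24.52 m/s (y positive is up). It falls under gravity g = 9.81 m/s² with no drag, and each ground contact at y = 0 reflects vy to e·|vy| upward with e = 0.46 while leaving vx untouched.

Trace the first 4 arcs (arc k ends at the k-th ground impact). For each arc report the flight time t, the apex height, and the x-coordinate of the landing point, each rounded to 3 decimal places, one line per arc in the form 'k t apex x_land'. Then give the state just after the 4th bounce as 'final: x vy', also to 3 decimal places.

Arc 1: start y=4.260, vy=24.520 → t=5.167, apex=34.904, x_land=44.178, impact vy=-26.169
  bounce: vy ← 0.46·26.169 = 12.038
Arc 2: start y=0.000, vy=12.038 → t=2.454, apex=7.386, x_land=65.162, impact vy=-12.038
  bounce: vy ← 0.46·12.038 = 5.537
Arc 3: start y=0.000, vy=5.537 → t=1.129, apex=1.563, x_land=74.814, impact vy=-5.537
  bounce: vy ← 0.46·5.537 = 2.547
Arc 4: start y=0.000, vy=2.547 → t=0.519, apex=0.331, x_land=79.254, impact vy=-2.547
  bounce: vy ← 0.46·2.547 = 1.172

1 5.167 34.904 44.178
2 2.454 7.386 65.162
3 1.129 1.563 74.814
4 0.519 0.331 79.254
final: 79.254 1.172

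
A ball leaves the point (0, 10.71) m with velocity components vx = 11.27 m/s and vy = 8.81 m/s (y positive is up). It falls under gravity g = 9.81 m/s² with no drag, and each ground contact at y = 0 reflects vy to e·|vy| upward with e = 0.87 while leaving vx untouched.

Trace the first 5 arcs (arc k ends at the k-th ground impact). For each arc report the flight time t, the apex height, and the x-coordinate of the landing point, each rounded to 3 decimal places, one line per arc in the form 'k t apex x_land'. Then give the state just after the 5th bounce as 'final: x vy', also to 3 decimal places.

Arc 1: start y=10.710, vy=8.810 → t=2.627, apex=14.666, x_land=29.609, impact vy=-16.963
  bounce: vy ← 0.87·16.963 = 14.758
Arc 2: start y=0.000, vy=14.758 → t=3.009, apex=11.101, x_land=63.517, impact vy=-14.758
  bounce: vy ← 0.87·14.758 = 12.839
Arc 3: start y=0.000, vy=12.839 → t=2.618, apex=8.402, x_land=93.018, impact vy=-12.839
  bounce: vy ← 0.87·12.839 = 11.170
Arc 4: start y=0.000, vy=11.170 → t=2.277, apex=6.360, x_land=118.683, impact vy=-11.170
  bounce: vy ← 0.87·11.170 = 9.718
Arc 5: start y=0.000, vy=9.718 → t=1.981, apex=4.814, x_land=141.012, impact vy=-9.718
  bounce: vy ← 0.87·9.718 = 8.455

1 2.627 14.666 29.609
2 3.009 11.101 63.517
3 2.618 8.402 93.018
4 2.277 6.360 118.683
5 1.981 4.814 141.012
final: 141.012 8.455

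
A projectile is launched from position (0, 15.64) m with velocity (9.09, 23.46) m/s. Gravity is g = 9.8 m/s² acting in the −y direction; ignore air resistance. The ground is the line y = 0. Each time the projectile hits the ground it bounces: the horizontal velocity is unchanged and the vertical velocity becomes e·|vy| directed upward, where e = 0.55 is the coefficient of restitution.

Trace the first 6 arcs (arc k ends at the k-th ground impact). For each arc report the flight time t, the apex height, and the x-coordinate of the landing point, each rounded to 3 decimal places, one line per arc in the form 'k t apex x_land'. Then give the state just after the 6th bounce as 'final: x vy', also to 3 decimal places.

1 5.381 43.720 48.913
2 3.286 13.225 78.780
3 1.807 4.001 95.207
4 0.994 1.210 104.242
5 0.547 0.366 109.211
6 0.301 0.111 111.945
final: 111.945 0.810

Arc 1: start y=15.640, vy=23.460 → t=5.381, apex=43.720, x_land=48.913, impact vy=-29.273
  bounce: vy ← 0.55·29.273 = 16.100
Arc 2: start y=0.000, vy=16.100 → t=3.286, apex=13.225, x_land=78.780, impact vy=-16.100
  bounce: vy ← 0.55·16.100 = 8.855
Arc 3: start y=0.000, vy=8.855 → t=1.807, apex=4.001, x_land=95.207, impact vy=-8.855
  bounce: vy ← 0.55·8.855 = 4.870
Arc 4: start y=0.000, vy=4.870 → t=0.994, apex=1.210, x_land=104.242, impact vy=-4.870
  bounce: vy ← 0.55·4.870 = 2.679
Arc 5: start y=0.000, vy=2.679 → t=0.547, apex=0.366, x_land=109.211, impact vy=-2.679
  bounce: vy ← 0.55·2.679 = 1.473
Arc 6: start y=0.000, vy=1.473 → t=0.301, apex=0.111, x_land=111.945, impact vy=-1.473
  bounce: vy ← 0.55·1.473 = 0.810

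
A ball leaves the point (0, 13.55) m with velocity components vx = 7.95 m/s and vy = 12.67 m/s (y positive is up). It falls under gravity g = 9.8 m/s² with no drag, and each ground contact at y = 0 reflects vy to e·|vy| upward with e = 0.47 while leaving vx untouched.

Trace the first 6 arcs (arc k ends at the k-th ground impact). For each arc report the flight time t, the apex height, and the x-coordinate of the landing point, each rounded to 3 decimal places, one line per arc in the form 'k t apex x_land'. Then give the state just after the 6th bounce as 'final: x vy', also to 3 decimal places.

Arc 1: start y=13.550, vy=12.670 → t=3.399, apex=21.740, x_land=27.024, impact vy=-20.642
  bounce: vy ← 0.47·20.642 = 9.702
Arc 2: start y=0.000, vy=9.702 → t=1.980, apex=4.802, x_land=42.765, impact vy=-9.702
  bounce: vy ← 0.47·9.702 = 4.560
Arc 3: start y=0.000, vy=4.560 → t=0.931, apex=1.061, x_land=50.163, impact vy=-4.560
  bounce: vy ← 0.47·4.560 = 2.143
Arc 4: start y=0.000, vy=2.143 → t=0.437, apex=0.234, x_land=53.640, impact vy=-2.143
  bounce: vy ← 0.47·2.143 = 1.007
Arc 5: start y=0.000, vy=1.007 → t=0.206, apex=0.052, x_land=55.274, impact vy=-1.007
  bounce: vy ← 0.47·1.007 = 0.473
Arc 6: start y=0.000, vy=0.473 → t=0.097, apex=0.011, x_land=56.042, impact vy=-0.473
  bounce: vy ← 0.47·0.473 = 0.223

1 3.399 21.740 27.024
2 1.980 4.802 42.765
3 0.931 1.061 50.163
4 0.437 0.234 53.640
5 0.206 0.052 55.274
6 0.097 0.011 56.042
final: 56.042 0.223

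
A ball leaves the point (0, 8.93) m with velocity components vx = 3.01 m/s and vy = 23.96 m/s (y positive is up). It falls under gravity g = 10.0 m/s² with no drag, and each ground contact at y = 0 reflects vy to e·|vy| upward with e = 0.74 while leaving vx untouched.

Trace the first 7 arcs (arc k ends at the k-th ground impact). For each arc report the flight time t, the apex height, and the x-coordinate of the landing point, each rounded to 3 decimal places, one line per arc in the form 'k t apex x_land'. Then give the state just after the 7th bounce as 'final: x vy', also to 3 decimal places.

Arc 1: start y=8.930, vy=23.960 → t=5.140, apex=37.634, x_land=15.470, impact vy=-27.435
  bounce: vy ← 0.74·27.435 = 20.302
Arc 2: start y=0.000, vy=20.302 → t=4.060, apex=20.608, x_land=27.692, impact vy=-20.302
  bounce: vy ← 0.74·20.302 = 15.023
Arc 3: start y=0.000, vy=15.023 → t=3.005, apex=11.285, x_land=36.736, impact vy=-15.023
  bounce: vy ← 0.74·15.023 = 11.117
Arc 4: start y=0.000, vy=11.117 → t=2.223, apex=6.180, x_land=43.428, impact vy=-11.117
  bounce: vy ← 0.74·11.117 = 8.227
Arc 5: start y=0.000, vy=8.227 → t=1.645, apex=3.384, x_land=48.381, impact vy=-8.227
  bounce: vy ← 0.74·8.227 = 6.088
Arc 6: start y=0.000, vy=6.088 → t=1.218, apex=1.853, x_land=52.046, impact vy=-6.088
  bounce: vy ← 0.74·6.088 = 4.505
Arc 7: start y=0.000, vy=4.505 → t=0.901, apex=1.015, x_land=54.758, impact vy=-4.505
  bounce: vy ← 0.74·4.505 = 3.334

1 5.140 37.634 15.470
2 4.060 20.608 27.692
3 3.005 11.285 36.736
4 2.223 6.180 43.428
5 1.645 3.384 48.381
6 1.218 1.853 52.046
7 0.901 1.015 54.758
final: 54.758 3.334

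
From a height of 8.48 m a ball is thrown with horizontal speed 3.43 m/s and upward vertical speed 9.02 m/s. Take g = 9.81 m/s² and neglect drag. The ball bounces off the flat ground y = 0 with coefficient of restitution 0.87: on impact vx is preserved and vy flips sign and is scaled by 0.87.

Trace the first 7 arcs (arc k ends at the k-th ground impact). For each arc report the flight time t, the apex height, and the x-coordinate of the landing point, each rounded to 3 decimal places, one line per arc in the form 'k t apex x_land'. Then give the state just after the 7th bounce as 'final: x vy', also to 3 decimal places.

1 2.524 12.627 8.657
2 2.792 9.557 18.233
3 2.429 7.234 26.564
4 2.113 5.475 33.811
5 1.838 4.144 40.117
6 1.599 3.137 45.603
7 1.391 2.374 50.376
final: 50.376 5.938

Arc 1: start y=8.480, vy=9.020 → t=2.524, apex=12.627, x_land=8.657, impact vy=-15.740
  bounce: vy ← 0.87·15.740 = 13.694
Arc 2: start y=0.000, vy=13.694 → t=2.792, apex=9.557, x_land=18.233, impact vy=-13.694
  bounce: vy ← 0.87·13.694 = 11.913
Arc 3: start y=0.000, vy=11.913 → t=2.429, apex=7.234, x_land=26.564, impact vy=-11.913
  bounce: vy ← 0.87·11.913 = 10.365
Arc 4: start y=0.000, vy=10.365 → t=2.113, apex=5.475, x_land=33.811, impact vy=-10.365
  bounce: vy ← 0.87·10.365 = 9.017
Arc 5: start y=0.000, vy=9.017 → t=1.838, apex=4.144, x_land=40.117, impact vy=-9.017
  bounce: vy ← 0.87·9.017 = 7.845
Arc 6: start y=0.000, vy=7.845 → t=1.599, apex=3.137, x_land=45.603, impact vy=-7.845
  bounce: vy ← 0.87·7.845 = 6.825
Arc 7: start y=0.000, vy=6.825 → t=1.391, apex=2.374, x_land=50.376, impact vy=-6.825
  bounce: vy ← 0.87·6.825 = 5.938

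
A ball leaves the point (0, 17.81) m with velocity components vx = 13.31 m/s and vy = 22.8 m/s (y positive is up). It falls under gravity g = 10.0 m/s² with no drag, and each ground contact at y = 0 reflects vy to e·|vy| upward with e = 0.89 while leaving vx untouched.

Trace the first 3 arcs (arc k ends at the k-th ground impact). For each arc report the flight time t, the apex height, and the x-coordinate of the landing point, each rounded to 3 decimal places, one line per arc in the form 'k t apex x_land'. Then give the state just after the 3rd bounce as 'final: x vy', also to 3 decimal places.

1 5.240 43.802 69.742
2 5.268 34.696 139.865
3 4.689 27.482 202.274
final: 202.274 20.866

Arc 1: start y=17.810, vy=22.800 → t=5.240, apex=43.802, x_land=69.742, impact vy=-29.598
  bounce: vy ← 0.89·29.598 = 26.342
Arc 2: start y=0.000, vy=26.342 → t=5.268, apex=34.696, x_land=139.865, impact vy=-26.342
  bounce: vy ← 0.89·26.342 = 23.445
Arc 3: start y=0.000, vy=23.445 → t=4.689, apex=27.482, x_land=202.274, impact vy=-23.445
  bounce: vy ← 0.89·23.445 = 20.866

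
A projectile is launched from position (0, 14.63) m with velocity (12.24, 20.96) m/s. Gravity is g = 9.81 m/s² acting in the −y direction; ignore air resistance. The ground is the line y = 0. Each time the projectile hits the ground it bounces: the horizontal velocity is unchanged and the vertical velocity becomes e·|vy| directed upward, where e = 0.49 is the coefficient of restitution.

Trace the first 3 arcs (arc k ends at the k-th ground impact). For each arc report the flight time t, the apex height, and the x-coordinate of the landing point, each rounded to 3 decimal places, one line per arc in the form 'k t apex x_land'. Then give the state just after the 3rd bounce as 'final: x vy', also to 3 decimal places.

Arc 1: start y=14.630, vy=20.960 → t=4.884, apex=37.022, x_land=59.779, impact vy=-26.951
  bounce: vy ← 0.49·26.951 = 13.206
Arc 2: start y=0.000, vy=13.206 → t=2.692, apex=8.889, x_land=92.734, impact vy=-13.206
  bounce: vy ← 0.49·13.206 = 6.471
Arc 3: start y=0.000, vy=6.471 → t=1.319, apex=2.134, x_land=108.881, impact vy=-6.471
  bounce: vy ← 0.49·6.471 = 3.171

1 4.884 37.022 59.779
2 2.692 8.889 92.734
3 1.319 2.134 108.881
final: 108.881 3.171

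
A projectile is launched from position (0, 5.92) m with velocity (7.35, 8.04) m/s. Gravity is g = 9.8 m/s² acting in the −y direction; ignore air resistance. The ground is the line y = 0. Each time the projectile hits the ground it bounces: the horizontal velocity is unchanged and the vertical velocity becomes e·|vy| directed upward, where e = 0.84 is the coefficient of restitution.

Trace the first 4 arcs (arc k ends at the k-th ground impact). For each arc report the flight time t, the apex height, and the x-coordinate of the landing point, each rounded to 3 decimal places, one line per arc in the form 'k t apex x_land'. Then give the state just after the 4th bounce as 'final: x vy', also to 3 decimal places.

1 2.192 9.218 16.111
2 2.304 6.504 33.047
3 1.936 4.589 47.274
4 1.626 3.238 59.224
final: 59.224 6.692

Arc 1: start y=5.920, vy=8.040 → t=2.192, apex=9.218, x_land=16.111, impact vy=-13.441
  bounce: vy ← 0.84·13.441 = 11.291
Arc 2: start y=0.000, vy=11.291 → t=2.304, apex=6.504, x_land=33.047, impact vy=-11.291
  bounce: vy ← 0.84·11.291 = 9.484
Arc 3: start y=0.000, vy=9.484 → t=1.936, apex=4.589, x_land=47.274, impact vy=-9.484
  bounce: vy ← 0.84·9.484 = 7.967
Arc 4: start y=0.000, vy=7.967 → t=1.626, apex=3.238, x_land=59.224, impact vy=-7.967
  bounce: vy ← 0.84·7.967 = 6.692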